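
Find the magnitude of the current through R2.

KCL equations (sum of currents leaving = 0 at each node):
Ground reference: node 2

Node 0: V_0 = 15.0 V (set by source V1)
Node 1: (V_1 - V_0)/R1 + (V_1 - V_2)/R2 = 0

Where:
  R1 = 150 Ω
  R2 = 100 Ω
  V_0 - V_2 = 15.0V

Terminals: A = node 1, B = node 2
Nodal analysis, taking node 2 as the 0 V reference.
Source V1 fixes V_0 = 15 V.
KCL at each unknown node (sum of currents leaving = 0; resistances in Ω):
  Node 1: (V_1 - 15)/150 + (V_1 - 0)/100 = 0
Collecting terms: 0.01667 × V_1 = 0.1  =>  V_1 = 6 V
I_R2 = (V_1 - V_2)/R2 = (6 - 0)/100 = 0.06 A
|I_R2| = 0.06 A

Final answer: |I_R2| = 0.06 A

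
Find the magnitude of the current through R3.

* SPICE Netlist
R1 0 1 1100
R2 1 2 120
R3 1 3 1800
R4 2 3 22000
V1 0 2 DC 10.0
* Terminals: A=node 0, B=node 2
Nodal analysis, taking node 2 as the 0 V reference.
Source V1 fixes V_0 = 10 V.
KCL at each unknown node (sum of currents leaving = 0; resistances in Ω):
  Node 1: (V_1 - 10)/1100 + (V_1 - 0)/120 + (V_1 - V_3)/1800 = 0
  Node 3: (V_3 - V_1)/1800 + (V_3 - 0)/22000 = 0
Collecting terms (coefficients in siemens):
  0.009798·V_1 - 0.0005556·V_3 = 0.009091
  0.000601·V_3 - 0.0005556·V_1 = 0
Determinant D = (0.009798)(0.000601) - (-0.0005556)(-0.0005556) = 0.00000558
V_1 = [(0.009091)(0.000601) - (-0.0005556)(0)]/D = 0.9792 V
V_3 = [(0.009798)(0) - (0.009091)(-0.0005556)]/D = 0.9051 V
I_R3 = (V_1 - V_3)/R3 = (0.9792 - 0.9051)/1800 = 0.00004114 A
|I_R3| = 0.00004114 A

Final answer: |I_R3| = 4.114e-05 A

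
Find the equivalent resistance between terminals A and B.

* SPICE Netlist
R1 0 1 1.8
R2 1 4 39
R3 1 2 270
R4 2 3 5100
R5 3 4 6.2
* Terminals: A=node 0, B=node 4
Reduce the network between node 0 (A) and node 4 (B) by series/parallel combination:
  Rs1 = R3 + R4 (series, joined only at node 2) = 270 + 5100 = 5370 Ω
  Rs2 = R5 + Rs1 (series, joined only at node 3) = 6.2 + 5370 = 5376 Ω
  Rp1 = R2 ‖ Rs2 (parallel, both between nodes 1 and 4) = 1/(1/39 + 1/5376) = 38.72 Ω
  Rs3 = R1 + Rp1 (series, joined only at node 1) = 1.8 + 38.72 = 40.52 Ω
R_eq = 40.52 Ω

Final answer: 40.52 Ω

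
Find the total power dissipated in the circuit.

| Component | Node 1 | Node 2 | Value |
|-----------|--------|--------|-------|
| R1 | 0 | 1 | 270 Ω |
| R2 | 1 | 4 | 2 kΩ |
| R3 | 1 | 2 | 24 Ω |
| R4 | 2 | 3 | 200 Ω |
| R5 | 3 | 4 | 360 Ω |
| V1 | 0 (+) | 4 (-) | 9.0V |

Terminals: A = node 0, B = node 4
Nodal analysis, taking node 4 as the 0 V reference.
Source V1 fixes V_0 = 9 V.
KCL at each unknown node (sum of currents leaving = 0; resistances in Ω):
  Node 1: (V_1 - 9)/270 + (V_1 - 0)/2000 + (V_1 - V_2)/24 = 0
  Node 2: (V_2 - V_1)/24 + (V_2 - V_3)/200 = 0
  Node 3: (V_3 - V_2)/200 + (V_3 - 0)/360 = 0
Collecting terms (coefficients in siemens):
  0.04587·V_1 - 0.04167·V_2 = 0.03333
  0.04667·V_2 - 0.04167·V_1 - 0.005·V_3 = 0
  0.007778·V_3 - 0.005·V_2 = 0
Solving these 3 simultaneous equations (Gaussian elimination) gives:
  V_1 = 5.634 V, V_2 = 5.403 V, V_3 = 3.473 V
Power in each resistor, P = (ΔV)²/R:
  P_R1 = (9 - 5.634)²/270 = 0.04195 W
  P_R2 = (5.634 - 0)²/2000 = 0.01587 W
  P_R3 = (5.634 - 5.403)²/24 = 0.002234 W
  P_R4 = (5.403 - 3.473)²/200 = 0.01862 W
  P_R5 = (3.473 - 0)²/360 = 0.03351 W
P_total = P_R1 + P_R2 + P_R3 + P_R4 + P_R5 = 0.1122 W

Final answer: 0.1122 W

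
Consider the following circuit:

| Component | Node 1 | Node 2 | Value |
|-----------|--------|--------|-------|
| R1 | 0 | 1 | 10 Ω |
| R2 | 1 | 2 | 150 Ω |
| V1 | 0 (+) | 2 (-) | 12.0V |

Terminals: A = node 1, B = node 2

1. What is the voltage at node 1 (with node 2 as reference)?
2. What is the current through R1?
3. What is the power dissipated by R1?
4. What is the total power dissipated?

Nodal analysis, taking node 2 as the 0 V reference.
Source V1 fixes V_0 = 12 V.
KCL at each unknown node (sum of currents leaving = 0; resistances in Ω):
  Node 1: (V_1 - 12)/10 + (V_1 - 0)/150 = 0
Collecting terms: 0.1067 × V_1 = 1.2  =>  V_1 = 11.25 V
Part 1:
  Read off the nodal solution: V_1 = 11.25 V
Part 2:
  I_R1 = (V_0 - V_1)/R1 = (12 - 11.25)/10 = 0.075 A
  Magnitude: I_R1 = 0.075 A
Part 3:
  I_R1 = (V_0 - V_1)/R1 = (12 - 11.25)/10 = 0.075 A
  P_R1 = I_R1² × R1 = (0.075)² × 10 = 0.05625 W
Part 4:
  Power in each resistor, P = (ΔV)²/R:
    P_R1 = (12 - 11.25)²/10 = 0.05625 W
    P_R2 = (11.25 - 0)²/150 = 0.8438 W
  P_total = P_R1 + P_R2 = 0.9 W

Final answers:
1. V_1 = 11.25 V
2. I_R1 = 0.075 A
3. P_R1 = 0.05625 W
4. P_total = 0.9 W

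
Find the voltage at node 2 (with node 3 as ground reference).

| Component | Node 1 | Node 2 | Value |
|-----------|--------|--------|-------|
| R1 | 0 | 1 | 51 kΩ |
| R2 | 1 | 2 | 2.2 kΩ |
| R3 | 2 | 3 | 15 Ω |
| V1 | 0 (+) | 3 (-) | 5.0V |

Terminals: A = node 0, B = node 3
Nodal analysis, taking node 3 as the 0 V reference.
Source V1 fixes V_0 = 5 V.
KCL at each unknown node (sum of currents leaving = 0; resistances in Ω):
  Node 1: (V_1 - 5)/51000 + (V_1 - V_2)/2200 = 0
  Node 2: (V_2 - V_1)/2200 + (V_2 - 0)/15 = 0
Collecting terms (coefficients in siemens):
  0.0004742·V_1 - 0.0004545·V_2 = 0.00009804
  0.06712·V_2 - 0.0004545·V_1 = 0
Determinant D = (0.0004742)(0.06712) - (-0.0004545)(-0.0004545) = 0.00003162
V_1 = [(0.00009804)(0.06712) - (-0.0004545)(0)]/D = 0.2081 V
V_2 = [(0.0004742)(0) - (0.00009804)(-0.0004545)]/D = 0.001409 V
The requested potential is V_2 = 0.001409 V.

Final answer: V_2 = 0.001409 V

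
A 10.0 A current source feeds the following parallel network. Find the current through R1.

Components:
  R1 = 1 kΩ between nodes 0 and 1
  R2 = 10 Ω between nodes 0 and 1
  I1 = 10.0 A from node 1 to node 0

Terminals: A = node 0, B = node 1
All resistors sit directly between nodes 0 and 1, so they are in parallel and share one voltage V; the full source current 10 A splits among them.
1/R_par = 1/1000 + 1/10 = 0.101 S  =>  R_par = 9.901 Ω
V = I × R_par = 10 × 9.901 = 99.01 V
I_R1 = V/R1 = 99.01/1000 = 0.09901 A

Final answer: 0.09901 A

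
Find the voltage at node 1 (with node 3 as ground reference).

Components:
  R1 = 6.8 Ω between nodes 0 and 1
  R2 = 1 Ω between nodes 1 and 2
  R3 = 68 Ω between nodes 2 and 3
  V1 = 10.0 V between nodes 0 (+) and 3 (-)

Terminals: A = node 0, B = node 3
Nodal analysis, taking node 3 as the 0 V reference.
Source V1 fixes V_0 = 10 V.
KCL at each unknown node (sum of currents leaving = 0; resistances in Ω):
  Node 1: (V_1 - 10)/6.8 + (V_1 - V_2)/1 = 0
  Node 2: (V_2 - V_1)/1 + (V_2 - 0)/68 = 0
Collecting terms (coefficients in siemens):
  1.147·V_1 - 1·V_2 = 1.471
  1.015·V_2 - 1·V_1 = 0
Determinant D = (1.147)(1.015) - (-1)(-1) = 0.1639
V_1 = [(1.471)(1.015) - (-1)(0)]/D = 9.103 V
V_2 = [(1.147)(0) - (1.471)(-1)]/D = 8.971 V
The requested potential is V_1 = 9.103 V.

Final answer: V_1 = 9.103 V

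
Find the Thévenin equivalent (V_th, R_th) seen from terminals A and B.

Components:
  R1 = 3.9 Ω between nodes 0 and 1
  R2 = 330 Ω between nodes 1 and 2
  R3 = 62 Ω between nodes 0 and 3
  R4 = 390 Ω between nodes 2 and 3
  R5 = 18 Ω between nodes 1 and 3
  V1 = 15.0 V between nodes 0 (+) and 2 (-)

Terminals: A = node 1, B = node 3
Step 1 — V_th is the open-circuit voltage V_A - V_B (nothing connected across the terminals).
Nodal analysis, taking node 2 as the 0 V reference.
Source V1 fixes V_0 = 15 V.
KCL at each unknown node (sum of currents leaving = 0; resistances in Ω):
  Node 1: (V_1 - 15)/3.9 + (V_1 - 0)/330 + (V_1 - V_3)/18 = 0
  Node 3: (V_3 - 15)/62 + (V_3 - 0)/390 + (V_3 - V_1)/18 = 0
Collecting terms (coefficients in siemens):
  0.315·V_1 - 0.05556·V_3 = 3.846
  0.07425·V_3 - 0.05556·V_1 = 0.2419
Determinant D = (0.315)(0.07425) - (-0.05556)(-0.05556) = 0.0203
V_1 = [(3.846)(0.07425) - (-0.05556)(0.2419)]/D = 14.73 V
V_3 = [(0.315)(0.2419) - (3.846)(-0.05556)]/D = 14.28 V
V_th = V_1 - V_3 = 14.73 - 14.28 = 0.4497 V
Step 2 — R_th: zero the source — replace V1 by a short circuit (node 2 merges into node 0) — and find the resistance seen between A (node 1) and B (node 3).
Reduce the network between node 1 (A) and node 3 (B) by series/parallel combination:
  Rp1 = R1 ‖ R2 (parallel, both between nodes 0 and 1) = 1/(1/3.9 + 1/330) = 3.854 Ω
  Rp2 = R3 ‖ R4 (parallel, both between nodes 0 and 3) = 1/(1/62 + 1/390) = 53.5 Ω
  Rs1 = Rp1 + Rp2 (series, joined only at node 0) = 3.854 + 53.5 = 57.35 Ω
  Rp3 = R5 ‖ Rs1 (parallel, both between nodes 1 and 3) = 1/(1/18 + 1/57.35) = 13.7 Ω
R_th = 13.7 Ω

Final answer: V_th = 0.4497 V, R_th = 13.7 Ω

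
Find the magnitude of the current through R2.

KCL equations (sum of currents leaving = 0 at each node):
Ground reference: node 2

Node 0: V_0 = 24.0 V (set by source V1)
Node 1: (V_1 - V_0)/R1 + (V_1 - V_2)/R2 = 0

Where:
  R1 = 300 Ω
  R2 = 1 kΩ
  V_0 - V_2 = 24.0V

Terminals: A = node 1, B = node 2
Nodal analysis, taking node 2 as the 0 V reference.
Source V1 fixes V_0 = 24 V.
KCL at each unknown node (sum of currents leaving = 0; resistances in Ω):
  Node 1: (V_1 - 24)/300 + (V_1 - 0)/1000 = 0
Collecting terms: 0.004333 × V_1 = 0.08  =>  V_1 = 18.46 V
I_R2 = (V_1 - V_2)/R2 = (18.46 - 0)/1000 = 0.01846 A
|I_R2| = 0.01846 A

Final answer: |I_R2| = 0.01846 A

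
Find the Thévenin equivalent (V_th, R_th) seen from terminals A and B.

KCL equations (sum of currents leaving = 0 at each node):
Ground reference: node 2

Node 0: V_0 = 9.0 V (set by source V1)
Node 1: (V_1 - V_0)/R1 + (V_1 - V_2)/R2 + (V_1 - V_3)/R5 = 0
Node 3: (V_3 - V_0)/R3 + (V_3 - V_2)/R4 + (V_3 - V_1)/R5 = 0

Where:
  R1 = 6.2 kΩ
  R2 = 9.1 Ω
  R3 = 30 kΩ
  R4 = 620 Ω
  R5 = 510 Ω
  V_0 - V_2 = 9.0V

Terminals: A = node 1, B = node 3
Step 1 — V_th is the open-circuit voltage V_A - V_B (nothing connected across the terminals).
Nodal analysis, taking node 2 as the 0 V reference.
Source V1 fixes V_0 = 9 V.
KCL at each unknown node (sum of currents leaving = 0; resistances in Ω):
  Node 1: (V_1 - 9)/6200 + (V_1 - 0)/9.1 + (V_1 - V_3)/510 = 0
  Node 3: (V_3 - 9)/30000 + (V_3 - 0)/620 + (V_3 - V_1)/510 = 0
Collecting terms (coefficients in siemens):
  0.112·V_1 - 0.001961·V_3 = 0.001452
  0.003607·V_3 - 0.001961·V_1 = 0.0003
Determinant D = (0.112)(0.003607) - (-0.001961)(-0.001961) = 0.0004002
V_1 = [(0.001452)(0.003607) - (-0.001961)(0.0003)]/D = 0.01455 V
V_3 = [(0.112)(0.0003) - (0.001452)(-0.001961)]/D = 0.09108 V
V_th = V_1 - V_3 = 0.01455 - 0.09108 = -0.07653 V
Step 2 — R_th: zero the source — replace V1 by a short circuit (node 2 merges into node 0) — and find the resistance seen between A (node 1) and B (node 3).
Reduce the network between node 1 (A) and node 3 (B) by series/parallel combination:
  Rp1 = R1 ‖ R2 (parallel, both between nodes 0 and 1) = 1/(1/6200 + 1/9.1) = 9.087 Ω
  Rp2 = R3 ‖ R4 (parallel, both between nodes 0 and 3) = 1/(1/30000 + 1/620) = 607.4 Ω
  Rs1 = Rp1 + Rp2 (series, joined only at node 0) = 9.087 + 607.4 = 616.5 Ω
  Rp3 = R5 ‖ Rs1 (parallel, both between nodes 1 and 3) = 1/(1/510 + 1/616.5) = 279.1 Ω
R_th = 279.1 Ω

Final answer: V_th = -0.07653 V, R_th = 279.1 Ω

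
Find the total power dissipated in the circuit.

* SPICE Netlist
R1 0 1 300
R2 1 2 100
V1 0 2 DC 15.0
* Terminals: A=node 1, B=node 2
Nodal analysis, taking node 2 as the 0 V reference.
Source V1 fixes V_0 = 15 V.
KCL at each unknown node (sum of currents leaving = 0; resistances in Ω):
  Node 1: (V_1 - 15)/300 + (V_1 - 0)/100 = 0
Collecting terms: 0.01333 × V_1 = 0.05  =>  V_1 = 3.75 V
Power in each resistor, P = (ΔV)²/R:
  P_R1 = (15 - 3.75)²/300 = 0.4219 W
  P_R2 = (3.75 - 0)²/100 = 0.1406 W
P_total = P_R1 + P_R2 = 0.5625 W

Final answer: 0.5625 W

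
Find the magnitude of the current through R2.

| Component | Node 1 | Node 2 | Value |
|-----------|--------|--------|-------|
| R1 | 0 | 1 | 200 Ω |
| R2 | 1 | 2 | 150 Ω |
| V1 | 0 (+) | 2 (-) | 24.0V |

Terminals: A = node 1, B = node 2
Nodal analysis, taking node 2 as the 0 V reference.
Source V1 fixes V_0 = 24 V.
KCL at each unknown node (sum of currents leaving = 0; resistances in Ω):
  Node 1: (V_1 - 24)/200 + (V_1 - 0)/150 = 0
Collecting terms: 0.01167 × V_1 = 0.12  =>  V_1 = 10.29 V
I_R2 = (V_1 - V_2)/R2 = (10.29 - 0)/150 = 0.06857 A
|I_R2| = 0.06857 A

Final answer: |I_R2| = 0.06857 A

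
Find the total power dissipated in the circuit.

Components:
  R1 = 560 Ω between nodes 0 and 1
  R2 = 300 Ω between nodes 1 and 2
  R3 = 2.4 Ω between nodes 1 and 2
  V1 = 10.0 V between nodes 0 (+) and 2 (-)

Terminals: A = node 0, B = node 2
Nodal analysis, taking node 2 as the 0 V reference.
Source V1 fixes V_0 = 10 V.
KCL at each unknown node (sum of currents leaving = 0; resistances in Ω):
  Node 1: (V_1 - 10)/560 + (V_1 - 0)/300 + (V_1 - 0)/2.4 = 0
Collecting terms: 0.4218 × V_1 = 0.01786  =>  V_1 = 0.04234 V
Power in each resistor, P = (ΔV)²/R:
  P_R1 = (10 - 0.04234)²/560 = 0.1771 W
  P_R2 = (0.04234 - 0)²/300 = 0.000005975 W
  P_R3 = (0.04234 - 0)²/2.4 = 0.0007468 W
P_total = P_R1 + P_R2 + P_R3 = 0.1778 W

Final answer: 0.1778 W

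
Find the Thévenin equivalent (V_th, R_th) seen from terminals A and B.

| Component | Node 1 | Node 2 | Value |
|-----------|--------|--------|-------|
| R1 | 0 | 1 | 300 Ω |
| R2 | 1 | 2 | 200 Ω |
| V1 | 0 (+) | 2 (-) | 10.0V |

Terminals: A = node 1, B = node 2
Step 1 — V_th is the open-circuit voltage V_A - V_B (nothing connected across the terminals).
Nodal analysis, taking node 2 as the 0 V reference.
Source V1 fixes V_0 = 10 V.
KCL at each unknown node (sum of currents leaving = 0; resistances in Ω):
  Node 1: (V_1 - 10)/300 + (V_1 - 0)/200 = 0
Collecting terms: 0.008333 × V_1 = 0.03333  =>  V_1 = 4 V
V_th = V_1 - V_2 = 4 - 0 = 4 V
Step 2 — R_th: zero the source — replace V1 by a short circuit (node 2 merges into node 0) — and find the resistance seen between A (node 1) and B (node 0).
Reduce the network between node 1 (A) and node 0 (B) by series/parallel combination:
  Rp1 = R1 ‖ R2 (parallel, both between nodes 0 and 1) = 1/(1/300 + 1/200) = 120 Ω
R_th = 120 Ω

Final answer: V_th = 4 V, R_th = 120 Ω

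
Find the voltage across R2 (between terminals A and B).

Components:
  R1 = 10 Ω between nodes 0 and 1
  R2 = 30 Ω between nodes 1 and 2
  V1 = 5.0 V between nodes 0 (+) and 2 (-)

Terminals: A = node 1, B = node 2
R1 and R2 are in series across V1 (node 0 → node 1 → node 2), and the output A–B is taken across R2, so this is a voltage divider.
Series current: I = V1/(R1 + R2) = 5/(10 + 30) = 5/40 = 0.125 A
V_R2 = I × R2 = V1 × R2/(R1 + R2) = 5 × 30/40 = 3.75 V

Final answer: 3.75 V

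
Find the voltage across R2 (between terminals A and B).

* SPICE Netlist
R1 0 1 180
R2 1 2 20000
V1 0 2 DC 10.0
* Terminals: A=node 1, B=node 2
R1 and R2 are in series across V1 (node 0 → node 1 → node 2), and the output A–B is taken across R2, so this is a voltage divider.
Series current: I = V1/(R1 + R2) = 10/(180 + 20000) = 10/20180 = 0.0004955 A
V_R2 = I × R2 = V1 × R2/(R1 + R2) = 10 × 20000/20180 = 9.911 V

Final answer: 9.911 V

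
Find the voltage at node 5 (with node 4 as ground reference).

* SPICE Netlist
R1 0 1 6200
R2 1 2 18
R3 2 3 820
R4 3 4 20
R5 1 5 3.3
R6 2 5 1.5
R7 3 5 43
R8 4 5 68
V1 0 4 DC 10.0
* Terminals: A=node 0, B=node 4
Nodal analysis, taking node 4 as the 0 V reference.
Source V1 fixes V_0 = 10 V.
KCL at each unknown node (sum of currents leaving = 0; resistances in Ω):
  Node 1: (V_1 - 10)/6200 + (V_1 - V_2)/18 + (V_1 - V_5)/3.3 = 0
  Node 2: (V_2 - V_1)/18 + (V_2 - V_3)/820 + (V_2 - V_5)/1.5 = 0
  Node 3: (V_3 - V_2)/820 + (V_3 - 0)/20 + (V_3 - V_5)/43 = 0
  Node 5: (V_5 - V_1)/3.3 + (V_5 - V_2)/1.5 + (V_5 - V_3)/43 + (V_5 - 0)/68 = 0
Collecting terms (coefficients in siemens):
  0.3587·V_1 - 0.05556·V_2 - 0.303·V_5 = 0.001613
  0.7234·V_2 - 0.05556·V_1 - 0.00122·V_3 - 0.6667·V_5 = 0
  0.07448·V_3 - 0.00122·V_2 - 0.02326·V_5 = 0
  1.008·V_5 - 0.303·V_1 - 0.6667·V_2 - 0.02326·V_3 = 0
Solving these 4 simultaneous equations (Gaussian elimination) gives:
  V_1 = 0.05602 V, V_2 = 0.05179 V, V_3 = 0.01693 V, V_5 = 0.0515 V
The requested potential is V_5 = 0.0515 V.

Final answer: V_5 = 0.0515 V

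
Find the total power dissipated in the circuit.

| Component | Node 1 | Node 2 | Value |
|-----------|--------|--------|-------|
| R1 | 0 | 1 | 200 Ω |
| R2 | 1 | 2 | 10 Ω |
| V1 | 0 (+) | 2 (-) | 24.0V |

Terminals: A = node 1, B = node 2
Nodal analysis, taking node 2 as the 0 V reference.
Source V1 fixes V_0 = 24 V.
KCL at each unknown node (sum of currents leaving = 0; resistances in Ω):
  Node 1: (V_1 - 24)/200 + (V_1 - 0)/10 = 0
Collecting terms: 0.105 × V_1 = 0.12  =>  V_1 = 1.143 V
Power in each resistor, P = (ΔV)²/R:
  P_R1 = (24 - 1.143)²/200 = 2.612 W
  P_R2 = (1.143 - 0)²/10 = 0.1306 W
P_total = P_R1 + P_R2 = 2.743 W

Final answer: 2.743 W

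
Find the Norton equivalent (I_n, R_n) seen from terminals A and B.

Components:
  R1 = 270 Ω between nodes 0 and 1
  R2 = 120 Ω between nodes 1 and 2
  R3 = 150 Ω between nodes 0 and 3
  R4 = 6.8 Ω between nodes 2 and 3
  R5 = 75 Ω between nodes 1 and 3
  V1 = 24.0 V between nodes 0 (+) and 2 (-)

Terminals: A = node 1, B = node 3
Find the Thévenin equivalent first; then I_n = V_th/R_th and R_n = R_th.
Step 1 — V_th is the open-circuit voltage V_A - V_B (nothing connected across the terminals).
Nodal analysis, taking node 2 as the 0 V reference.
Source V1 fixes V_0 = 24 V.
KCL at each unknown node (sum of currents leaving = 0; resistances in Ω):
  Node 1: (V_1 - 24)/270 + (V_1 - 0)/120 + (V_1 - V_3)/75 = 0
  Node 3: (V_3 - 24)/150 + (V_3 - 0)/6.8 + (V_3 - V_1)/75 = 0
Collecting terms (coefficients in siemens):
  0.02537·V_1 - 0.01333·V_3 = 0.08889
  0.1671·V_3 - 0.01333·V_1 = 0.16
Determinant D = (0.02537)(0.1671) - (-0.01333)(-0.01333) = 0.004061
V_1 = [(0.08889)(0.1671) - (-0.01333)(0.16)]/D = 4.182 V
V_3 = [(0.02537)(0.16) - (0.08889)(-0.01333)]/D = 1.292 V
V_th = V_1 - V_3 = 4.182 - 1.292 = 2.891 V
Step 2 — R_th: zero the source — replace V1 by a short circuit (node 2 merges into node 0) — and find the resistance seen between A (node 1) and B (node 3).
Reduce the network between node 1 (A) and node 3 (B) by series/parallel combination:
  Rp1 = R1 ‖ R2 (parallel, both between nodes 0 and 1) = 1/(1/270 + 1/120) = 83.08 Ω
  Rp2 = R3 ‖ R4 (parallel, both between nodes 0 and 3) = 1/(1/150 + 1/6.8) = 6.505 Ω
  Rs1 = Rp1 + Rp2 (series, joined only at node 0) = 83.08 + 6.505 = 89.58 Ω
  Rp3 = R5 ‖ Rs1 (parallel, both between nodes 1 and 3) = 1/(1/75 + 1/89.58) = 40.82 Ω
R_th = 40.82 Ω
I_n = V_th/R_th = 2.891/40.82 = 0.07082 A, and R_n = R_th = 40.82 Ω

Final answer: I_n = 0.07082 A, R_n = 40.82 Ω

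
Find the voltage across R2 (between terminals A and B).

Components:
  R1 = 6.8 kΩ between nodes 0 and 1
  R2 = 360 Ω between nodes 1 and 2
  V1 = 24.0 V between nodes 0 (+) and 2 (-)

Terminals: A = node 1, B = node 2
R1 and R2 are in series across V1 (node 0 → node 1 → node 2), and the output A–B is taken across R2, so this is a voltage divider.
Series current: I = V1/(R1 + R2) = 24/(6800 + 360) = 24/7160 = 0.003352 A
V_R2 = I × R2 = V1 × R2/(R1 + R2) = 24 × 360/7160 = 1.207 V

Final answer: 1.207 V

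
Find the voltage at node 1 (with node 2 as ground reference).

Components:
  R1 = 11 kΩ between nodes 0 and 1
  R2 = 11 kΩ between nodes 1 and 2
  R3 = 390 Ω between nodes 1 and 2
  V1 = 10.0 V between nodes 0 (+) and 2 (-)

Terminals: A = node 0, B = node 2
Nodal analysis, taking node 2 as the 0 V reference.
Source V1 fixes V_0 = 10 V.
KCL at each unknown node (sum of currents leaving = 0; resistances in Ω):
  Node 1: (V_1 - 10)/11000 + (V_1 - 0)/11000 + (V_1 - 0)/390 = 0
Collecting terms: 0.002746 × V_1 = 0.0009091  =>  V_1 = 0.3311 V
The requested potential is V_1 = 0.3311 V.

Final answer: V_1 = 0.3311 V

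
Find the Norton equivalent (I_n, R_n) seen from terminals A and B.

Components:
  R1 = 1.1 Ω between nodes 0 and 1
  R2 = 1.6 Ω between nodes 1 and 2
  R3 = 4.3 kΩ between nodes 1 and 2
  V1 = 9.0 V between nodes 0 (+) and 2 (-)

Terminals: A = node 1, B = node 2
Find the Thévenin equivalent first; then I_n = V_th/R_th and R_n = R_th.
Step 1 — V_th is the open-circuit voltage V_A - V_B (nothing connected across the terminals).
Nodal analysis, taking node 2 as the 0 V reference.
Source V1 fixes V_0 = 9 V.
KCL at each unknown node (sum of currents leaving = 0; resistances in Ω):
  Node 1: (V_1 - 9)/1.1 + (V_1 - 0)/1.6 + (V_1 - 0)/4300 = 0
Collecting terms: 1.534 × V_1 = 8.182  =>  V_1 = 5.333 V
V_th = V_1 - V_2 = 5.333 - 0 = 5.333 V
Step 2 — R_th: zero the source — replace V1 by a short circuit (node 2 merges into node 0) — and find the resistance seen between A (node 1) and B (node 0).
Reduce the network between node 1 (A) and node 0 (B) by series/parallel combination:
  Rp1 = R1 ‖ R2 ‖ R3 (parallel, all between nodes 0 and 1) = 1/(1/1.1 + 1/1.6 + 1/4300) = 0.6518 Ω
R_th = 0.6518 Ω
I_n = V_th/R_th = 5.333/0.6518 = 8.182 A, and R_n = R_th = 0.6518 Ω

Final answer: I_n = 8.182 A, R_n = 0.6518 Ω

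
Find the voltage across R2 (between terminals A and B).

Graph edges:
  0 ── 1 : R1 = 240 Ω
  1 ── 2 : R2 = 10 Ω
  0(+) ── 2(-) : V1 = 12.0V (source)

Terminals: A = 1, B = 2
R1 and R2 are in series across V1 (node 0 → node 1 → node 2), and the output A–B is taken across R2, so this is a voltage divider.
Series current: I = V1/(R1 + R2) = 12/(240 + 10) = 12/250 = 0.048 A
V_R2 = I × R2 = V1 × R2/(R1 + R2) = 12 × 10/250 = 0.48 V

Final answer: 0.48 V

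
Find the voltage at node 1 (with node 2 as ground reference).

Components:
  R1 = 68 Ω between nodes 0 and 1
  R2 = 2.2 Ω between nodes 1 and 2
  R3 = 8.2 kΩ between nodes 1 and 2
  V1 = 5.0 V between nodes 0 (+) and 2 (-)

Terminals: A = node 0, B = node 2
Nodal analysis, taking node 2 as the 0 V reference.
Source V1 fixes V_0 = 5 V.
KCL at each unknown node (sum of currents leaving = 0; resistances in Ω):
  Node 1: (V_1 - 5)/68 + (V_1 - 0)/2.2 + (V_1 - 0)/8200 = 0
Collecting terms: 0.4694 × V_1 = 0.07353  =>  V_1 = 0.1567 V
The requested potential is V_1 = 0.1567 V.

Final answer: V_1 = 0.1567 V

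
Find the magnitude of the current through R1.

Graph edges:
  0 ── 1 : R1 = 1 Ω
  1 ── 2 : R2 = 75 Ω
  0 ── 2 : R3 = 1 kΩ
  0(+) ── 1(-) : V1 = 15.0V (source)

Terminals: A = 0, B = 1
Nodal analysis, taking node 1 as the 0 V reference.
Source V1 fixes V_0 = 15 V.
KCL at each unknown node (sum of currents leaving = 0; resistances in Ω):
  Node 2: (V_2 - 0)/75 + (V_2 - 15)/1000 = 0
Collecting terms: 0.01433 × V_2 = 0.015  =>  V_2 = 1.047 V
I_R1 = (V_0 - V_1)/R1 = (15 - 0)/1 = 15 A
|I_R1| = 15 A

Final answer: |I_R1| = 15 A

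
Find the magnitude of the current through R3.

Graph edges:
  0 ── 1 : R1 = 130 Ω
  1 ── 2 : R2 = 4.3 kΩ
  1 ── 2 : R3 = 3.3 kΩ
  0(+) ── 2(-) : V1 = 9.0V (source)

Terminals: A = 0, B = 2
Nodal analysis, taking node 2 as the 0 V reference.
Source V1 fixes V_0 = 9 V.
KCL at each unknown node (sum of currents leaving = 0; resistances in Ω):
  Node 1: (V_1 - 9)/130 + (V_1 - 0)/4300 + (V_1 - 0)/3300 = 0
Collecting terms: 0.008228 × V_1 = 0.06923  =>  V_1 = 8.414 V
I_R3 = (V_1 - V_2)/R3 = (8.414 - 0)/3300 = 0.00255 A
|I_R3| = 0.00255 A

Final answer: |I_R3| = 0.00255 A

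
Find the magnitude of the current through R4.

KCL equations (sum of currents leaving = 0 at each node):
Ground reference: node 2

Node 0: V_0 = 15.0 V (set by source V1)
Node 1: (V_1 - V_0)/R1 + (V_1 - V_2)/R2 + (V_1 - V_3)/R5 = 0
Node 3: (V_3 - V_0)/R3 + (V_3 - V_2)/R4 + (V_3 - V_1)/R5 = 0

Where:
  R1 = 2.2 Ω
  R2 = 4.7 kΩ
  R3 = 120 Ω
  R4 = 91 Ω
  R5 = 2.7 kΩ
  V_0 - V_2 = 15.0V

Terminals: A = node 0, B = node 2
Nodal analysis, taking node 2 as the 0 V reference.
Source V1 fixes V_0 = 15 V.
KCL at each unknown node (sum of currents leaving = 0; resistances in Ω):
  Node 1: (V_1 - 15)/2.2 + (V_1 - 0)/4700 + (V_1 - V_3)/2700 = 0
  Node 3: (V_3 - 15)/120 + (V_3 - 0)/91 + (V_3 - V_1)/2700 = 0
Collecting terms (coefficients in siemens):
  0.4551·V_1 - 0.0003704·V_3 = 6.818
  0.01969·V_3 - 0.0003704·V_1 = 0.125
Determinant D = (0.4551)(0.01969) - (-0.0003704)(-0.0003704) = 0.008963
V_1 = [(6.818)(0.01969) - (-0.0003704)(0.125)]/D = 14.99 V
V_3 = [(0.4551)(0.125) - (6.818)(-0.0003704)]/D = 6.629 V
I_R4 = (V_2 - V_3)/R4 = (0 - 6.629)/91 = -0.07285 A
|I_R4| = 0.07285 A

Final answer: |I_R4| = 0.07285 A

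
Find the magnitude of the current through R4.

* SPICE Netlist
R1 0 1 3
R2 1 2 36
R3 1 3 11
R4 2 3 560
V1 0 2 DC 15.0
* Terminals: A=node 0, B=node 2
Nodal analysis, taking node 2 as the 0 V reference.
Source V1 fixes V_0 = 15 V.
KCL at each unknown node (sum of currents leaving = 0; resistances in Ω):
  Node 1: (V_1 - 15)/3 + (V_1 - 0)/36 + (V_1 - V_3)/11 = 0
  Node 3: (V_3 - V_1)/11 + (V_3 - 0)/560 = 0
Collecting terms (coefficients in siemens):
  0.452·V_1 - 0.09091·V_3 = 5
  0.09269·V_3 - 0.09091·V_1 = 0
Determinant D = (0.452)(0.09269) - (-0.09091)(-0.09091) = 0.03364
V_1 = [(5)(0.09269) - (-0.09091)(0)]/D = 13.78 V
V_3 = [(0.452)(0) - (5)(-0.09091)]/D = 13.51 V
I_R4 = (V_2 - V_3)/R4 = (0 - 13.51)/560 = -0.02413 A
|I_R4| = 0.02413 A

Final answer: |I_R4| = 0.02413 A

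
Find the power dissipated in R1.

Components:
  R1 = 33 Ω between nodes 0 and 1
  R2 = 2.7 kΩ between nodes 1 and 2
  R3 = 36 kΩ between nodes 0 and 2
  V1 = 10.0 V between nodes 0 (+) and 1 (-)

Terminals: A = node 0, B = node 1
Nodal analysis, taking node 1 as the 0 V reference.
Source V1 fixes V_0 = 10 V.
KCL at each unknown node (sum of currents leaving = 0; resistances in Ω):
  Node 2: (V_2 - 0)/2700 + (V_2 - 10)/36000 = 0
Collecting terms: 0.0003981 × V_2 = 0.0002778  =>  V_2 = 0.6977 V
I_R1 = (V_0 - V_1)/R1 = (10 - 0)/33 = 0.303 A
P_R1 = I_R1² × R1 = (0.303)² × 33 = 3.03 W

Final answer: 3.03 W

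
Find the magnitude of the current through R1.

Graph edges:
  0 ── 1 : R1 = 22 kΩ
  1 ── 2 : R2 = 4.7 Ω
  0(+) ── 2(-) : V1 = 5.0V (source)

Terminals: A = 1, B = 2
Nodal analysis, taking node 2 as the 0 V reference.
Source V1 fixes V_0 = 5 V.
KCL at each unknown node (sum of currents leaving = 0; resistances in Ω):
  Node 1: (V_1 - 5)/22000 + (V_1 - 0)/4.7 = 0
Collecting terms: 0.2128 × V_1 = 0.0002273  =>  V_1 = 0.001068 V
I_R1 = (V_0 - V_1)/R1 = (5 - 0.001068)/22000 = 0.0002272 A
|I_R1| = 0.0002272 A

Final answer: |I_R1| = 0.0002272 A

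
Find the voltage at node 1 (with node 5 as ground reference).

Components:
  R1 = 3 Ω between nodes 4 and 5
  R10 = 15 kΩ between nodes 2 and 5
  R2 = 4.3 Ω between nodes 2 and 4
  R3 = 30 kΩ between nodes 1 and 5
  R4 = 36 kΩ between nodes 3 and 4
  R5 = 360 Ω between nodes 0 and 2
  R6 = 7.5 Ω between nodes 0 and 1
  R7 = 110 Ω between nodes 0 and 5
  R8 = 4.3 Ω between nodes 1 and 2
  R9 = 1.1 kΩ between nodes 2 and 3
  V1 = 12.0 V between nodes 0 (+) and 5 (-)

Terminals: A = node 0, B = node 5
Nodal analysis, taking node 5 as the 0 V reference.
Source V1 fixes V_0 = 12 V.
KCL at each unknown node (sum of currents leaving = 0; resistances in Ω):
  Node 1: (V_1 - 0)/30000 + (V_1 - 12)/7.5 + (V_1 - V_2)/4.3 = 0
  Node 2: (V_2 - V_4)/4.3 + (V_2 - 12)/360 + (V_2 - V_1)/4.3 + (V_2 - V_3)/1100 + (V_2 - 0)/15000 = 0
  Node 3: (V_3 - V_4)/36000 + (V_3 - V_2)/1100 = 0
  Node 4: (V_4 - 0)/3 + (V_4 - V_2)/4.3 + (V_4 - V_3)/36000 = 0
Collecting terms (coefficients in siemens):
  0.3659·V_1 - 0.2326·V_2 = 1.6
  0.4689·V_2 - 0.2326·V_1 - 0.0009091·V_3 - 0.2326·V_4 = 0.03333
  0.0009369·V_3 - 0.0009091·V_2 - 0.00002778·V_4 = 0
  0.5659·V_4 - 0.2326·V_2 - 0.00002778·V_3 = 0
Solving these 4 simultaneous equations (Gaussian elimination) gives:
  V_1 = 7.344 V, V_2 = 4.676 V, V_3 = 4.594 V, V_4 = 1.922 V
The requested potential is V_1 = 7.344 V.

Final answer: V_1 = 7.344 V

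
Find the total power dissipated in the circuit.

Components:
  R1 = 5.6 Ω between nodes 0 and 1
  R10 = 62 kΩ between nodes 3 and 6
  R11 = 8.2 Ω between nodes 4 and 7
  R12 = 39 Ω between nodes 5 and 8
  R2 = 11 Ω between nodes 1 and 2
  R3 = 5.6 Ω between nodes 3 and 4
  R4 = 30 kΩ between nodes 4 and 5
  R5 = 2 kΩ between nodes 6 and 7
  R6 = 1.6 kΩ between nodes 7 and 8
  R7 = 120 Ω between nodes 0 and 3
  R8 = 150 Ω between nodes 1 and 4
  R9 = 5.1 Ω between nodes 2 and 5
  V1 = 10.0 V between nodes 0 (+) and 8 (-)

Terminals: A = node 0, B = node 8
Nodal analysis, taking node 8 as the 0 V reference.
Source V1 fixes V_0 = 10 V.
KCL at each unknown node (sum of currents leaving = 0; resistances in Ω):
  Node 1: (V_1 - 10)/5.6 + (V_1 - V_2)/11 + (V_1 - V_4)/150 = 0
  Node 2: (V_2 - V_1)/11 + (V_2 - V_5)/5.1 = 0
  Node 3: (V_3 - V_4)/5.6 + (V_3 - 10)/120 + (V_3 - V_6)/62000 = 0
  Node 4: (V_4 - V_3)/5.6 + (V_4 - V_5)/30000 + (V_4 - V_1)/150 + (V_4 - V_7)/8.2 = 0
  Node 5: (V_5 - V_4)/30000 + (V_5 - V_2)/5.1 + (V_5 - 0)/39 = 0
  Node 6: (V_6 - V_7)/2000 + (V_6 - V_3)/62000 = 0
  Node 7: (V_7 - V_6)/2000 + (V_7 - 0)/1600 + (V_7 - V_4)/8.2 = 0
Collecting terms (coefficients in siemens):
  0.2761·V_1 - 0.09091·V_2 - 0.006667·V_4 = 1.786
  0.287·V_2 - 0.09091·V_1 - 0.1961·V_5 = 0
  0.1869·V_3 - 0.1786·V_4 - 0.00001613·V_6 = 0.08333
  0.3072·V_4 - 0.006667·V_1 - 0.1786·V_3 - 0.00003333·V_5 - 0.122·V_7 = 0
  0.2218·V_5 - 0.1961·V_2 - 0.00003333·V_4 = 0
  0.0005161·V_6 - 0.00001613·V_3 - 0.0005·V_7 = 0
  0.1231·V_7 - 0.122·V_4 - 0.0005·V_6 = 0
Solving these 7 simultaneous equations (Gaussian elimination) gives:
  V_1 = 9.081 V, V_2 = 7.269 V, V_3 = 9.221 V, V_4 = 9.185 V
  V_5 = 6.429 V, V_6 = 9.14 V, V_7 = 9.138 V
Power in each resistor, P = (ΔV)²/R:
  P_R1 = (10 - 9.081)²/5.6 = 0.1507 W
  P_R2 = (9.081 - 7.269)²/11 = 0.2986 W
  P_R3 = (9.221 - 9.185)²/5.6 = 0.0002359 W
  P_R4 = (9.185 - 6.429)²/30000 = 0.0002532 W
  P_R5 = (9.14 - 9.138)²/2000 = 0.000000003377 W
  P_R6 = (9.138 - 0)²/1600 = 0.05219 W
  P_R7 = (10 - 9.221)²/120 = 0.005058 W
  P_R8 = (9.081 - 9.185)²/150 = 0.00007121 W
  P_R9 = (7.269 - 6.429)²/5.1 = 0.1384 W
  P_R10 = (9.221 - 9.14)²/62000 = 0.0000001047 W
  P_R11 = (9.185 - 9.138)²/8.2 = 0.0002673 W
  P_R12 = (6.429 - 0)²/39 = 1.06 W
P_total = P_R1 + P_R2 + P_R3 + P_R4 + P_R5 + P_R6 + P_R7 + P_R8 + P_R9 + P_R10 + P_R11 + P_R12 = 1.706 W

Final answer: 1.706 W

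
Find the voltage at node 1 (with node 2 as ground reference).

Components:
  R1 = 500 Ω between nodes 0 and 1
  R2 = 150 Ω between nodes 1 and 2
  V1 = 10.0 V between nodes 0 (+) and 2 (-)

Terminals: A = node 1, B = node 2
Nodal analysis, taking node 2 as the 0 V reference.
Source V1 fixes V_0 = 10 V.
KCL at each unknown node (sum of currents leaving = 0; resistances in Ω):
  Node 1: (V_1 - 10)/500 + (V_1 - 0)/150 = 0
Collecting terms: 0.008667 × V_1 = 0.02  =>  V_1 = 2.308 V
The requested potential is V_1 = 2.308 V.

Final answer: V_1 = 2.308 V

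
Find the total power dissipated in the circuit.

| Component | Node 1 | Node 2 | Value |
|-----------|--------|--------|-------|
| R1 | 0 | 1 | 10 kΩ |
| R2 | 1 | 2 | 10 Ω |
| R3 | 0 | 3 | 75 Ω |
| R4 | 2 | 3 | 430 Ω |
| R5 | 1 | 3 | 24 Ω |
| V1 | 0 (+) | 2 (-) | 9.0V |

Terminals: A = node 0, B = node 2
Nodal analysis, taking node 2 as the 0 V reference.
Source V1 fixes V_0 = 9 V.
KCL at each unknown node (sum of currents leaving = 0; resistances in Ω):
  Node 1: (V_1 - 9)/10000 + (V_1 - 0)/10 + (V_1 - V_3)/24 = 0
  Node 3: (V_3 - 9)/75 + (V_3 - 0)/430 + (V_3 - V_1)/24 = 0
Collecting terms (coefficients in siemens):
  0.1418·V_1 - 0.04167·V_3 = 0.0009
  0.05733·V_3 - 0.04167·V_1 = 0.12
Determinant D = (0.1418)(0.05733) - (-0.04167)(-0.04167) = 0.006391
V_1 = [(0.0009)(0.05733) - (-0.04167)(0.12)]/D = 0.7905 V
V_3 = [(0.1418)(0.12) - (0.0009)(-0.04167)]/D = 2.668 V
Power in each resistor, P = (ΔV)²/R:
  P_R1 = (9 - 0.7905)²/10000 = 0.00674 W
  P_R2 = (0.7905 - 0)²/10 = 0.06248 W
  P_R3 = (9 - 2.668)²/75 = 0.5346 W
  P_R4 = (0 - 2.668)²/430 = 0.01655 W
  P_R5 = (0.7905 - 2.668)²/24 = 0.1469 W
P_total = P_R1 + P_R2 + P_R3 + P_R4 + P_R5 = 0.7672 W

Final answer: 0.7672 W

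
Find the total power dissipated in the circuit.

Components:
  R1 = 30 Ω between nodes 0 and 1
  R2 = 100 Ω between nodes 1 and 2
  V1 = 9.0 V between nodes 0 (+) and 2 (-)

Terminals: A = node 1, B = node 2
Nodal analysis, taking node 2 as the 0 V reference.
Source V1 fixes V_0 = 9 V.
KCL at each unknown node (sum of currents leaving = 0; resistances in Ω):
  Node 1: (V_1 - 9)/30 + (V_1 - 0)/100 = 0
Collecting terms: 0.04333 × V_1 = 0.3  =>  V_1 = 6.923 V
Power in each resistor, P = (ΔV)²/R:
  P_R1 = (9 - 6.923)²/30 = 0.1438 W
  P_R2 = (6.923 - 0)²/100 = 0.4793 W
P_total = P_R1 + P_R2 = 0.6231 W

Final answer: 0.6231 W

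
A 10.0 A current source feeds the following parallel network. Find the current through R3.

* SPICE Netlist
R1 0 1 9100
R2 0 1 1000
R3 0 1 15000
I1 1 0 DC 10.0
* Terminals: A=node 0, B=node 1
All resistors sit directly between nodes 0 and 1, so they are in parallel and share one voltage V; the full source current 10 A splits among them.
1/R_par = 1/9100 + 1/1000 + 1/15000 = 0.001177 S  =>  R_par = 849.9 Ω
V = I × R_par = 10 × 849.9 = 8499 V
I_R3 = V/R3 = 8499/15000 = 0.5666 A

Final answer: 0.5666 A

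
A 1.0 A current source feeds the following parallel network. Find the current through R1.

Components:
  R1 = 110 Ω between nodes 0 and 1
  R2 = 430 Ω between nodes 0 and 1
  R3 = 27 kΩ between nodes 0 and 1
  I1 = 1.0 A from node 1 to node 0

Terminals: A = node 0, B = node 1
All resistors sit directly between nodes 0 and 1, so they are in parallel and share one voltage V; the full source current 1 A splits among them.
1/R_par = 1/110 + 1/430 + 1/27000 = 0.01145 S  =>  R_par = 87.31 Ω
V = I × R_par = 1 × 87.31 = 87.31 V
I_R1 = V/R1 = 87.31/110 = 0.7937 A

Final answer: 0.7937 A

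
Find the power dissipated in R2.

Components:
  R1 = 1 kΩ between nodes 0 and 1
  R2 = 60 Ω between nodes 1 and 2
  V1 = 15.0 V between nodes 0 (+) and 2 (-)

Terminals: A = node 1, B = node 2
Nodal analysis, taking node 2 as the 0 V reference.
Source V1 fixes V_0 = 15 V.
KCL at each unknown node (sum of currents leaving = 0; resistances in Ω):
  Node 1: (V_1 - 15)/1000 + (V_1 - 0)/60 = 0
Collecting terms: 0.01767 × V_1 = 0.015  =>  V_1 = 0.8491 V
I_R2 = (V_1 - V_2)/R2 = (0.8491 - 0)/60 = 0.01415 A
P_R2 = I_R2² × R2 = (0.01415)² × 60 = 0.01201 W

Final answer: 0.01201 W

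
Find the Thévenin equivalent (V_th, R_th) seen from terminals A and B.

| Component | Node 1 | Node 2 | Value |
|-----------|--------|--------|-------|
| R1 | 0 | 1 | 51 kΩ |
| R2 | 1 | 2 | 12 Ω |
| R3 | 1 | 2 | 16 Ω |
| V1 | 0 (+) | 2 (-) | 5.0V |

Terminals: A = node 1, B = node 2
Step 1 — V_th is the open-circuit voltage V_A - V_B (nothing connected across the terminals).
Nodal analysis, taking node 2 as the 0 V reference.
Source V1 fixes V_0 = 5 V.
KCL at each unknown node (sum of currents leaving = 0; resistances in Ω):
  Node 1: (V_1 - 5)/51000 + (V_1 - 0)/12 + (V_1 - 0)/16 = 0
Collecting terms: 0.1459 × V_1 = 0.00009804  =>  V_1 = 0.0006722 V
V_th = V_1 - V_2 = 0.0006722 - 0 = 0.0006722 V
Step 2 — R_th: zero the source — replace V1 by a short circuit (node 2 merges into node 0) — and find the resistance seen between A (node 1) and B (node 0).
Reduce the network between node 1 (A) and node 0 (B) by series/parallel combination:
  Rp1 = R1 ‖ R2 ‖ R3 (parallel, all between nodes 0 and 1) = 1/(1/51000 + 1/12 + 1/16) = 6.856 Ω
R_th = 6.856 Ω

Final answer: V_th = 0.0006722 V, R_th = 6.856 Ω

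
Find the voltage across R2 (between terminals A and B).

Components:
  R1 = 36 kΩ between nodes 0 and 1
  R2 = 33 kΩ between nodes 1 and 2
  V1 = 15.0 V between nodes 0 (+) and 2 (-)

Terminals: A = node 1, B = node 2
R1 and R2 are in series across V1 (node 0 → node 1 → node 2), and the output A–B is taken across R2, so this is a voltage divider.
Series current: I = V1/(R1 + R2) = 15/(36000 + 33000) = 15/69000 = 0.0002174 A
V_R2 = I × R2 = V1 × R2/(R1 + R2) = 15 × 33000/69000 = 7.174 V

Final answer: 7.174 V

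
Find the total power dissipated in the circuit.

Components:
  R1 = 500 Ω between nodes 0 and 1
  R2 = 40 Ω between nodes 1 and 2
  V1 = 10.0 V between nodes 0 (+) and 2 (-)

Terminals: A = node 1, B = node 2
Nodal analysis, taking node 2 as the 0 V reference.
Source V1 fixes V_0 = 10 V.
KCL at each unknown node (sum of currents leaving = 0; resistances in Ω):
  Node 1: (V_1 - 10)/500 + (V_1 - 0)/40 = 0
Collecting terms: 0.027 × V_1 = 0.02  =>  V_1 = 0.7407 V
Power in each resistor, P = (ΔV)²/R:
  P_R1 = (10 - 0.7407)²/500 = 0.1715 W
  P_R2 = (0.7407 - 0)²/40 = 0.01372 W
P_total = P_R1 + P_R2 = 0.1852 W

Final answer: 0.1852 W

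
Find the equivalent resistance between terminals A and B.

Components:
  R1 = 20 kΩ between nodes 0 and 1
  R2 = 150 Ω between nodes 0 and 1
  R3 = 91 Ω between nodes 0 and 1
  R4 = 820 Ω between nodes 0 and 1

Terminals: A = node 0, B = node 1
Reduce the network between node 0 (A) and node 1 (B) by series/parallel combination:
  Rp1 = R1 ‖ R2 ‖ R3 ‖ R4 (parallel, all between nodes 0 and 1) = 1/(1/20000 + 1/150 + 1/91 + 1/820) = 52.84 Ω
R_eq = 52.84 Ω

Final answer: 52.84 Ω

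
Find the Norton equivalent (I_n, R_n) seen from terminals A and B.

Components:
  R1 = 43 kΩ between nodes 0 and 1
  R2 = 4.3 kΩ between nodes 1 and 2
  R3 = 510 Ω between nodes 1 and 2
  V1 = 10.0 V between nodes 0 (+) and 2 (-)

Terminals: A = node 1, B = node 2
Find the Thévenin equivalent first; then I_n = V_th/R_th and R_n = R_th.
Step 1 — V_th is the open-circuit voltage V_A - V_B (nothing connected across the terminals).
Nodal analysis, taking node 2 as the 0 V reference.
Source V1 fixes V_0 = 10 V.
KCL at each unknown node (sum of currents leaving = 0; resistances in Ω):
  Node 1: (V_1 - 10)/43000 + (V_1 - 0)/4300 + (V_1 - 0)/510 = 0
Collecting terms: 0.002217 × V_1 = 0.0002326  =>  V_1 = 0.1049 V
V_th = V_1 - V_2 = 0.1049 - 0 = 0.1049 V
Step 2 — R_th: zero the source — replace V1 by a short circuit (node 2 merges into node 0) — and find the resistance seen between A (node 1) and B (node 0).
Reduce the network between node 1 (A) and node 0 (B) by series/parallel combination:
  Rp1 = R1 ‖ R2 ‖ R3 (parallel, all between nodes 0 and 1) = 1/(1/43000 + 1/4300 + 1/510) = 451.1 Ω
R_th = 451.1 Ω
I_n = V_th/R_th = 0.1049/451.1 = 0.0002326 A, and R_n = R_th = 451.1 Ω

Final answer: I_n = 0.0002326 A, R_n = 451.1 Ω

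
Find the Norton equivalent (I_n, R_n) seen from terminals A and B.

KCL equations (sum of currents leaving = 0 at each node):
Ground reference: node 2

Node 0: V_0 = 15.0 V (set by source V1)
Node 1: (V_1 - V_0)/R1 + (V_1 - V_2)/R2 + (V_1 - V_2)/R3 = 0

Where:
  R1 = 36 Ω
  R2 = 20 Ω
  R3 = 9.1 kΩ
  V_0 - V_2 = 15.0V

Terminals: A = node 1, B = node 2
Find the Thévenin equivalent first; then I_n = V_th/R_th and R_n = R_th.
Step 1 — V_th is the open-circuit voltage V_A - V_B (nothing connected across the terminals).
Nodal analysis, taking node 2 as the 0 V reference.
Source V1 fixes V_0 = 15 V.
KCL at each unknown node (sum of currents leaving = 0; resistances in Ω):
  Node 1: (V_1 - 15)/36 + (V_1 - 0)/20 + (V_1 - 0)/9100 = 0
Collecting terms: 0.07789 × V_1 = 0.4167  =>  V_1 = 5.35 V
V_th = V_1 - V_2 = 5.35 - 0 = 5.35 V
Step 2 — R_th: zero the source — replace V1 by a short circuit (node 2 merges into node 0) — and find the resistance seen between A (node 1) and B (node 0).
Reduce the network between node 1 (A) and node 0 (B) by series/parallel combination:
  Rp1 = R1 ‖ R2 ‖ R3 (parallel, all between nodes 0 and 1) = 1/(1/36 + 1/20 + 1/9100) = 12.84 Ω
R_th = 12.84 Ω
I_n = V_th/R_th = 5.35/12.84 = 0.4167 A, and R_n = R_th = 12.84 Ω

Final answer: I_n = 0.4167 A, R_n = 12.84 Ω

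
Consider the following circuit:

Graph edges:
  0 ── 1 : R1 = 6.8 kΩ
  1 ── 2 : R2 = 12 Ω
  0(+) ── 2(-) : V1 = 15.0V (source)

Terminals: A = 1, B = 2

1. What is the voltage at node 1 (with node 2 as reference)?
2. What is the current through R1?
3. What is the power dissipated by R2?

Nodal analysis, taking node 2 as the 0 V reference.
Source V1 fixes V_0 = 15 V.
KCL at each unknown node (sum of currents leaving = 0; resistances in Ω):
  Node 1: (V_1 - 15)/6800 + (V_1 - 0)/12 = 0
Collecting terms: 0.08348 × V_1 = 0.002206  =>  V_1 = 0.02642 V
Part 1:
  Read off the nodal solution: V_1 = 0.02642 V
Part 2:
  I_R1 = (V_0 - V_1)/R1 = (15 - 0.02642)/6800 = 0.002202 A
  Magnitude: I_R1 = 0.002202 A
Part 3:
  I_R2 = (V_1 - V_2)/R2 = (0.02642 - 0)/12 = 0.002202 A
  P_R2 = I_R2² × R2 = (0.002202)² × 12 = 0.00005819 W

Final answers:
1. V_1 = 0.02642 V
2. I_R1 = 0.002202 A
3. P_R2 = 5.819e-05 W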